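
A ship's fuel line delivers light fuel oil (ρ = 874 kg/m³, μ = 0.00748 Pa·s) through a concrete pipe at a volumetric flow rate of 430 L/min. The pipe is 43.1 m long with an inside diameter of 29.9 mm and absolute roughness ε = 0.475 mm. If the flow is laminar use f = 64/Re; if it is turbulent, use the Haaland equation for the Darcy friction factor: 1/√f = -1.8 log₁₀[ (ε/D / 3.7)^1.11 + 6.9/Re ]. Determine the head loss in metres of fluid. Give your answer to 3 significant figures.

Q = 430 L/min = 430/60000 = 0.007167 m³/s.
Cross-sectional area A = πD²/4 = π(0.0299)²/4 = 0.0007022 m²; mean velocity V = Q/A = 0.007167/0.0007022 = 10.21 m/s.
Reynolds number Re = ρVD/μ = 874 · 10.21 · 0.0299 / 0.00748 = 3.566e+04.
Re > 4000 → turbulent. Relative roughness ε/D = 0.000475/0.0299 = 0.0159. Haaland: 1/√f = -1.8 log₁₀[(0.0159/3.7)^1.11 + 6.9/3.566e+04] = -1.8 log₁₀[0.00236 + 0.000194] = 4.668, so f = 0.04589.
Darcy-Weisbach: ΔP = f(L/D)(ρV²/2) = 0.04589·(43.1/0.0299)·(874·10.21²/2) = 0.04589·1441·4.553e+04 = 3.012e+06 Pa.
Head loss h_f = ΔP/(ρg) = 3.012e+06/(874·9.81) = 351 m.

h_f ≈ 351 m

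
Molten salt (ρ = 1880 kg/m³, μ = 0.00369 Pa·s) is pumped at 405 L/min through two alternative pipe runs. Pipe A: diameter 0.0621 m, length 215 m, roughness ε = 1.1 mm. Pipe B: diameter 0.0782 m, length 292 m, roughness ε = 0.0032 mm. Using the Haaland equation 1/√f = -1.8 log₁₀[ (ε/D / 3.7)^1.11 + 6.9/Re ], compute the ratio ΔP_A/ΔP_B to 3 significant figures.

Pipe A: V = Q/A = 0.00675/0.003029 = 2.229 m/s; Re = 7.051e+04; ε/D = 0.0177; Haaland → f = 0.04712; ΔP_A = f(L/D)(ρV²/2) = 7.616e+05 Pa.
Pipe B: V = Q/A = 0.00675/0.004803 = 1.405 m/s; Re = 5.599e+04; ε/D = 4.09e-05; Haaland → f = 0.02031; ΔP_B = f(L/D)(ρV²/2) = 1.408e+05 Pa.
ΔP_A/ΔP_B = 7.616e+05/1.408e+05 = 5.41.

ΔP_A/ΔP_B ≈ 5.41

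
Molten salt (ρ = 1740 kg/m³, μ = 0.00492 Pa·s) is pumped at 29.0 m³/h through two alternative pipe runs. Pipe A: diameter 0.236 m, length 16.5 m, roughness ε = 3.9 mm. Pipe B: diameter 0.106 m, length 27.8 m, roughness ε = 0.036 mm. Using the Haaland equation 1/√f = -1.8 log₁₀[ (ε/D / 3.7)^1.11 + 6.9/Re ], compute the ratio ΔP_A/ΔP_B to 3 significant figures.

ΔP_A/ΔP_B ≈ 0.0222

Pipe A: V = Q/A = 0.008056/0.04374 = 0.1842 m/s; Re = 1.537e+04; ε/D = 0.0165; Haaland → f = 0.048; ΔP_A = f(L/D)(ρV²/2) = 99.01 Pa.
Pipe B: V = Q/A = 0.008056/0.008825 = 0.9128 m/s; Re = 3.422e+04; ε/D = 0.00034; Haaland → f = 0.02343; ΔP_B = f(L/D)(ρV²/2) = 4454 Pa.
ΔP_A/ΔP_B = 99.01/4454 = 0.0222.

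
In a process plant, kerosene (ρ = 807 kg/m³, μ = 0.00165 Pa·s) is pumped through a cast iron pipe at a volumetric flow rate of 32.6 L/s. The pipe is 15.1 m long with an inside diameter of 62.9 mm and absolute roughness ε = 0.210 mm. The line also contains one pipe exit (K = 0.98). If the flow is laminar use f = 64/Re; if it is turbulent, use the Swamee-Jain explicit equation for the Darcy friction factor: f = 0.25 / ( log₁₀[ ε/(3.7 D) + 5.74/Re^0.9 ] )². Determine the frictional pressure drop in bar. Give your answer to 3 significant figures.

ΔP ≈ 3.37 bar

Q = 32.6 L/s = 32.6/1000 = 0.0326 m³/s.
Cross-sectional area A = πD²/4 = π(0.0629)²/4 = 0.003107 m²; mean velocity V = Q/A = 0.0326/0.003107 = 10.49 m/s.
Reynolds number Re = ρVD/μ = 807 · 10.49 · 0.0629 / 0.00165 = 3.228e+05.
Re > 4000 → turbulent. Relative roughness ε/D = 0.00021/0.0629 = 0.00334. Swamee-Jain: f = 0.25/(log₁₀[0.00334/3.7 + 5.74/3.228e+05^0.9])² = 0.25/(log₁₀[0.000902 + 6.32e-05])² = 0.25/(-3.015)² = 0.0275.
Total minor-loss coefficient ΣK = 1·0.98 = 0.98.
ΔP = [f·L/D + ΣK]·(ρV²/2) = [0.0275·15.1/0.0629 + 0.98]·(807·10.49²/2) = [6.601 + 0.98]·4.441e+04 = 3.367e+05 Pa.
ΔP = 3.367e+05 Pa = 3.37 bar.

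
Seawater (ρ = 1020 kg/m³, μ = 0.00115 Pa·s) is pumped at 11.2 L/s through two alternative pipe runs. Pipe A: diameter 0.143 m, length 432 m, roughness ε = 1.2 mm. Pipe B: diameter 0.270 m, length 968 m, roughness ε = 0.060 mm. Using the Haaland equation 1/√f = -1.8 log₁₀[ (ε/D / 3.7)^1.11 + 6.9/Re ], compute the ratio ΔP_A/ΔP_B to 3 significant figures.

Pipe A: V = Q/A = 0.0112/0.01606 = 0.6974 m/s; Re = 8.845e+04; ε/D = 0.00839; Haaland → f = 0.03652; ΔP_A = f(L/D)(ρV²/2) = 2.737e+04 Pa.
Pipe B: V = Q/A = 0.0112/0.05726 = 0.1956 m/s; Re = 4.685e+04; ε/D = 0.000222; Haaland → f = 0.02166; ΔP_B = f(L/D)(ρV²/2) = 1515 Pa.
ΔP_A/ΔP_B = 2.737e+04/1515 = 18.1.

ΔP_A/ΔP_B ≈ 18.1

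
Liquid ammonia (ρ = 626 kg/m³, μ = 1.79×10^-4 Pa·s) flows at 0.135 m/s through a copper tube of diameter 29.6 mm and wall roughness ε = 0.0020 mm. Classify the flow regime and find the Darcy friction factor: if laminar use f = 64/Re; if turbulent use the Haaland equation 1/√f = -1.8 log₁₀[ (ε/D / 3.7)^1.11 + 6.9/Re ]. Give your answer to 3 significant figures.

Re = ρVD/μ = 626·0.135·0.0296/0.000179 = 1.397e+04.
Re > 4000 → turbulent. ε/D = 2e-06/0.0296 = 6.76e-05; Haaland: 1/√f = -1.8 log₁₀[5.5e-06 + 0.000494] = 5.943, so f = 0.02831.

f ≈ 0.0283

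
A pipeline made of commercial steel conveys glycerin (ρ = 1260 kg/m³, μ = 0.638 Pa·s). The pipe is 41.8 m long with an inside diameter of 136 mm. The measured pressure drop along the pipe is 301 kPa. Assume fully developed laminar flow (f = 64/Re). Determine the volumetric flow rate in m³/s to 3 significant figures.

Q ≈ 0.0948 m³/s

For laminar flow, f = 64/Re with Re = ρVD/μ, so Darcy-Weisbach reduces to ΔP = 32μLV/D². Solving for V: V = ΔP·D²/(32μL) = 3.01e+05·(0.136)²/(32·0.638·41.8) = 6.524 m/s.
Check: Re = ρVD/μ = 1260·6.524·0.136/0.638 = 1752 < 2300, so the laminar assumption holds.
Q = V·A = 6.524·(π/4·0.136²) = 0.09477 m³/s = 0.0948 m³/s.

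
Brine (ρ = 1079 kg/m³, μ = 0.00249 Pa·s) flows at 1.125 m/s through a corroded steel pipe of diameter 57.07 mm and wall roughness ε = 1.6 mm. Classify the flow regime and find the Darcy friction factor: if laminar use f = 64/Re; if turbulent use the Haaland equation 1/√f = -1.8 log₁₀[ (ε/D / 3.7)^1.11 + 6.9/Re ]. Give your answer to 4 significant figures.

f ≈ 0.05685

Re = ρVD/μ = 1079·1.125·0.05707/0.00249 = 2.782e+04.
Re > 4000 → turbulent. ε/D = 0.0016/0.05707 = 0.028; Haaland: 1/√f = -1.8 log₁₀[0.00443 + 0.000248] = 4.194, so f = 0.05685.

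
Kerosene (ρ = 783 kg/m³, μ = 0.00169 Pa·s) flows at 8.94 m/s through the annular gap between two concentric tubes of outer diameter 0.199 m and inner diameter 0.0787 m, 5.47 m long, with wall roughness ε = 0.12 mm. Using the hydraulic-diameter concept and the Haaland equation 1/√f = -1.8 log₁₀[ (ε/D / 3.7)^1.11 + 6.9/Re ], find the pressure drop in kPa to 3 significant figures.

Hydraulic diameter D_h = 4A/P = D_o - D_i = 0.199 - 0.0787 = 0.1203 m.
Re = ρVD_h/μ = 783·8.94·0.1203/0.00169 = 4.983e+05.
ε/D_h = 0.00012/0.1203 = 0.000998; Haaland gives 1/√f = -1.8 log₁₀[0.000109+1.38e-05] = 7.038, so f = 0.02019.
ΔP = f(L/D_h)(ρV²/2) = 0.02019·5.47/0.1203·3.129e+04 = 2.872e+04 Pa.
ΔP = 28.7 kPa.

ΔP ≈ 28.7 kPa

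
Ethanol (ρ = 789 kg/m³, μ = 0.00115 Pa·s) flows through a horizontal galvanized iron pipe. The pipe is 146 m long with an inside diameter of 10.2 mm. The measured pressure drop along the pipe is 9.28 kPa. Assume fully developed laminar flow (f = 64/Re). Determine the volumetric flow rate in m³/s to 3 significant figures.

For laminar flow, f = 64/Re with Re = ρVD/μ, so Darcy-Weisbach reduces to ΔP = 32μLV/D². Solving for V: V = ΔP·D²/(32μL) = 9280·(0.0102)²/(32·0.00115·146) = 0.1797 m/s.
Check: Re = ρVD/μ = 789·0.1797·0.0102/0.00115 = 1258 < 2300, so the laminar assumption holds.
Q = V·A = 0.1797·(π/4·0.0102²) = 1.468e-05 m³/s = 1.47×10^-5 m³/s.

Q ≈ 1.47×10^-5 m³/s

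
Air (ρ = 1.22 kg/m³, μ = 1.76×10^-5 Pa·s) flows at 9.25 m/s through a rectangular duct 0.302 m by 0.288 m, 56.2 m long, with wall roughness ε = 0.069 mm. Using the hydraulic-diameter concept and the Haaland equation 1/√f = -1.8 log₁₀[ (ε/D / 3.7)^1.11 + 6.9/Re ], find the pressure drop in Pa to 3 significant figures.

Hydraulic diameter D_h = 4A/P = 4·(0.302·0.288)/(2·(0.302+0.288)) = 0.3479/1.18 = 0.2948 m.
Re = ρVD_h/μ = 1.22·9.25·0.2948/1.76e-05 = 1.89e+05.
ε/D_h = 6.9e-05/0.2948 = 0.000234; Haaland gives 1/√f = -1.8 log₁₀[2.18e-05+3.65e-05] = 7.621, so f = 0.01722.
ΔP = f(L/D_h)(ρV²/2) = 0.01722·56.2/0.2948·52.19 = 171.3 Pa.

ΔP ≈ 171 Pa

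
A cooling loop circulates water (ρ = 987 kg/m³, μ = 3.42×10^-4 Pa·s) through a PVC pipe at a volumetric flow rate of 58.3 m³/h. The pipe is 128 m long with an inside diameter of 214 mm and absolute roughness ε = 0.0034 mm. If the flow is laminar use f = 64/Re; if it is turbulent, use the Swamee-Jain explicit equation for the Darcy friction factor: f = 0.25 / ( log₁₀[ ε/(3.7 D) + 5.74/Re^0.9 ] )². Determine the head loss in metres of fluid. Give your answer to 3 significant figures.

Q = 58.3 m³/h = 58.3/3600 = 0.01619 m³/s.
Cross-sectional area A = πD²/4 = π(0.214)²/4 = 0.03597 m²; mean velocity V = Q/A = 0.01619/0.03597 = 0.4502 m/s.
Reynolds number Re = ρVD/μ = 987 · 0.4502 · 0.214 / 0.000342 = 2.781e+05.
Re > 4000 → turbulent. Relative roughness ε/D = 3.4e-06/0.214 = 1.59e-05. Swamee-Jain: f = 0.25/(log₁₀[1.59e-05/3.7 + 5.74/2.781e+05^0.9])² = 0.25/(log₁₀[4.29e-06 + 7.23e-05])² = 0.25/(-4.116)² = 0.01476.
Darcy-Weisbach: ΔP = f(L/D)(ρV²/2) = 0.01476·(128/0.214)·(987·0.4502²/2) = 0.01476·598.1·100 = 883.1 Pa.
Head loss h_f = ΔP/(ρg) = 883.1/(987·9.81) = 0.0912 m.

h_f ≈ 0.0912 m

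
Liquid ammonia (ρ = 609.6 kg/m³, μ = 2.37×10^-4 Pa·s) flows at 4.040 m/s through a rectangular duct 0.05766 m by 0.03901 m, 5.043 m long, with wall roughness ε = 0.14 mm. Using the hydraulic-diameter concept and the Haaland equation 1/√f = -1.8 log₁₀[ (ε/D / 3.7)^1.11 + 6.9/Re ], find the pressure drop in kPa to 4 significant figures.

Hydraulic diameter D_h = 4A/P = 4·(0.05766·0.03901)/(2·(0.05766+0.03901)) = 0.008997/0.1933 = 0.04654 m.
Re = ρVD_h/μ = 609.6·4.04·0.04654/0.000237 = 4.836e+05.
ε/D_h = 0.00014/0.04654 = 0.00301; Haaland gives 1/√f = -1.8 log₁₀[0.000372+1.43e-05] = 6.144, so f = 0.02649.
ΔP = f(L/D_h)(ρV²/2) = 0.02649·5.043/0.04654·4975 = 1.428e+04 Pa.
ΔP = 14.28 kPa.

ΔP ≈ 14.28 kPa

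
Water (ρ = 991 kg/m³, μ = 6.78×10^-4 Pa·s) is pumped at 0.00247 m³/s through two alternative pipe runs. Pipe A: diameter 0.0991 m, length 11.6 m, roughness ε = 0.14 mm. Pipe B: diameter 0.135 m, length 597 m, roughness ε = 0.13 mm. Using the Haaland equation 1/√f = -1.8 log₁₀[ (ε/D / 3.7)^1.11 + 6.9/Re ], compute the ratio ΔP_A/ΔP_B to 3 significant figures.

ΔP_A/ΔP_B ≈ 0.0913

Pipe A: V = Q/A = 0.00247/0.007713 = 0.3202 m/s; Re = 4.638e+04; ε/D = 0.00141; Haaland → f = 0.02506; ΔP_A = f(L/D)(ρV²/2) = 149 Pa.
Pipe B: V = Q/A = 0.00247/0.01431 = 0.1726 m/s; Re = 3.405e+04; ε/D = 0.000963; Haaland → f = 0.02502; ΔP_B = f(L/D)(ρV²/2) = 1633 Pa.
ΔP_A/ΔP_B = 149/1633 = 0.0913.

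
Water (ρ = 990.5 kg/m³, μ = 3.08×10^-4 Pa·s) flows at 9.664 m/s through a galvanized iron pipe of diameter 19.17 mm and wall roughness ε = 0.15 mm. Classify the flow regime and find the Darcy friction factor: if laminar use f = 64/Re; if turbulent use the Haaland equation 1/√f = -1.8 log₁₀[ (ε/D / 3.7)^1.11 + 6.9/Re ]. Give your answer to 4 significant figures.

Re = ρVD/μ = 990.5·9.664·0.01917/0.000308 = 5.958e+05.
Re > 4000 → turbulent. ε/D = 0.00015/0.01917 = 0.00782; Haaland: 1/√f = -1.8 log₁₀[0.00107 + 1.16e-05] = 5.336, so f = 0.03512.

f ≈ 0.03512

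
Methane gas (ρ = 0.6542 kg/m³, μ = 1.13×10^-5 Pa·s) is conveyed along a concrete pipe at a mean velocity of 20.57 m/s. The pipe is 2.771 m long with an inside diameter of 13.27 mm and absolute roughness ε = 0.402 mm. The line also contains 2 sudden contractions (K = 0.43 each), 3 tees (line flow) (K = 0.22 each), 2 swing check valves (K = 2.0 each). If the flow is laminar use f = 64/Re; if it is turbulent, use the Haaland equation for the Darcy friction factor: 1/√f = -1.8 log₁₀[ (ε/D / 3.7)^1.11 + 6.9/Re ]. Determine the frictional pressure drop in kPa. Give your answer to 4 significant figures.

ΔP ≈ 2.482 kPa

Reynolds number Re = ρVD/μ = 0.6542 · 20.57 · 0.01327 / 1.13e-05 = 1.58e+04.
Re > 4000 → turbulent. Relative roughness ε/D = 0.000402/0.01327 = 0.0303. Haaland: 1/√f = -1.8 log₁₀[(0.0303/3.7)^1.11 + 6.9/1.58e+04] = -1.8 log₁₀[0.00483 + 0.000437] = 4.102, so f = 0.05944.
Total minor-loss coefficient ΣK = 2·0.43 + 3·0.22 + 2·2 = 5.52.
ΔP = [f·L/D + ΣK]·(ρV²/2) = [0.05944·2.771/0.01327 + 5.52]·(0.6542·20.57²/2) = [12.41 + 5.52]·138.4 = 2482 Pa.
ΔP = 2482 Pa = 2.482 kPa.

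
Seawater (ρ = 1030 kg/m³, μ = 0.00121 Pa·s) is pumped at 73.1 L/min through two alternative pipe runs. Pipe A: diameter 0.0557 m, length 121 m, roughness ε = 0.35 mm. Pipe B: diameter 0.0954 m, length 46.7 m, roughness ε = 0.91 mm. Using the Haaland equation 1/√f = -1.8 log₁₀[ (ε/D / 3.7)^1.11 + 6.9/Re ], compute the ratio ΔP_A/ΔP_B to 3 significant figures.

Pipe A: V = Q/A = 0.001218/0.002437 = 0.5 m/s; Re = 2.371e+04; ε/D = 0.00628; Haaland → f = 0.03557; ΔP_A = f(L/D)(ρV²/2) = 9948 Pa.
Pipe B: V = Q/A = 0.001218/0.007148 = 0.1704 m/s; Re = 1.384e+04; ε/D = 0.00954; Haaland → f = 0.04123; ΔP_B = f(L/D)(ρV²/2) = 302 Pa.
ΔP_A/ΔP_B = 9948/302 = 32.9.

ΔP_A/ΔP_B ≈ 32.9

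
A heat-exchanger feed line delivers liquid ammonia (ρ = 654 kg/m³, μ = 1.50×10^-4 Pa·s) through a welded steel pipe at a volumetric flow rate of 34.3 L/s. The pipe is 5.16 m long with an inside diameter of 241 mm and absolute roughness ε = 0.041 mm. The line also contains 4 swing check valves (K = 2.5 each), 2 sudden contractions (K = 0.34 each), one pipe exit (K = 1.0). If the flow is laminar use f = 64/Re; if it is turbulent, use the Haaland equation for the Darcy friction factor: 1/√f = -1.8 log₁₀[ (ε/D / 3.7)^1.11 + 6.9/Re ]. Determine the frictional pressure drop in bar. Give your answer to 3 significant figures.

Q = 34.3 L/s = 34.3/1000 = 0.0343 m³/s.
Cross-sectional area A = πD²/4 = π(0.241)²/4 = 0.04562 m²; mean velocity V = Q/A = 0.0343/0.04562 = 0.7519 m/s.
Reynolds number Re = ρVD/μ = 654 · 0.7519 · 0.241 / 0.00015 = 7.901e+05.
Re > 4000 → turbulent. Relative roughness ε/D = 4.1e-05/0.241 = 0.00017. Haaland: 1/√f = -1.8 log₁₀[(0.00017/3.7)^1.11 + 6.9/7.901e+05] = -1.8 log₁₀[1.53e-05 + 8.73e-06] = 8.314, so f = 0.01447.
Total minor-loss coefficient ΣK = 4·2.5 + 2·0.34 + 1·1 = 11.7.
ΔP = [f·L/D + ΣK]·(ρV²/2) = [0.01447·5.16/0.241 + 11.7]·(654·0.7519²/2) = [0.3098 + 11.7]·184.9 = 2217 Pa.
ΔP = 2217 Pa = 0.0222 bar.

ΔP ≈ 0.0222 bar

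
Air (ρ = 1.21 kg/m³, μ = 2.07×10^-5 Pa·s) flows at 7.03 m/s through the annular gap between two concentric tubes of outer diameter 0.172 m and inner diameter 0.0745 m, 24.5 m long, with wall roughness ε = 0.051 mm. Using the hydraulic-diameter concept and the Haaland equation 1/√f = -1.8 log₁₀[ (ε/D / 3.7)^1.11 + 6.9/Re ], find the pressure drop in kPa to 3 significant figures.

ΔP ≈ 0.174 kPa

Hydraulic diameter D_h = 4A/P = D_o - D_i = 0.172 - 0.0745 = 0.0975 m.
Re = ρVD_h/μ = 1.21·7.03·0.0975/2.07e-05 = 4.007e+04.
ε/D_h = 5.1e-05/0.0975 = 0.000523; Haaland gives 1/√f = -1.8 log₁₀[5.33e-05+0.000172] = 6.564, so f = 0.02321.
ΔP = f(L/D_h)(ρV²/2) = 0.02321·24.5/0.0975·29.9 = 174.4 Pa.
ΔP = 0.174 kPa.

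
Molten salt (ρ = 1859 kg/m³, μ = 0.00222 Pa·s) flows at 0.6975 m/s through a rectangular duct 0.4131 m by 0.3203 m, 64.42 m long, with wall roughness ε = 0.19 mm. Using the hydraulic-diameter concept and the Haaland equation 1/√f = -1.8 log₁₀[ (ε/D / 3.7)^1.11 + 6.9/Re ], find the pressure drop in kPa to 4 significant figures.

ΔP ≈ 1.509 kPa

Hydraulic diameter D_h = 4A/P = 4·(0.4131·0.3203)/(2·(0.4131+0.3203)) = 0.5293/1.467 = 0.3608 m.
Re = ρVD_h/μ = 1859·0.6975·0.3608/0.00222 = 2.108e+05.
ε/D_h = 0.00019/0.3608 = 0.000527; Haaland gives 1/√f = -1.8 log₁₀[5.37e-05+3.27e-05] = 7.314, so f = 0.01869.
ΔP = f(L/D_h)(ρV²/2) = 0.01869·64.42/0.3608·452.2 = 1509 Pa.
ΔP = 1.509 kPa.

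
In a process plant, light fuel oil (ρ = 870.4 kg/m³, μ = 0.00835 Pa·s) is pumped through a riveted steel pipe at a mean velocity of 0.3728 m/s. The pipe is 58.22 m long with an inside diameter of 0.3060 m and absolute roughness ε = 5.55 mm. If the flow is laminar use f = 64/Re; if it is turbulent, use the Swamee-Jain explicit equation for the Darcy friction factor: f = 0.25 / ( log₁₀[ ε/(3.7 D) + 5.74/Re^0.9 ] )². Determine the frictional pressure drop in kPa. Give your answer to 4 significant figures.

ΔP ≈ 0.5879 kPa

Reynolds number Re = ρVD/μ = 870.4 · 0.3728 · 0.306 / 0.00835 = 1.189e+04.
Re > 4000 → turbulent. Relative roughness ε/D = 0.00555/0.306 = 0.0181. Swamee-Jain: f = 0.25/(log₁₀[0.0181/3.7 + 5.74/1.189e+04^0.9])² = 0.25/(log₁₀[0.0049 + 0.00123])² = 0.25/(-2.212)² = 0.05109.
Darcy-Weisbach: ΔP = f(L/D)(ρV²/2) = 0.05109·(58.22/0.306)·(870.4·0.3728²/2) = 0.05109·190.3·60.48 = 587.9 Pa.
ΔP = 587.9 Pa = 0.5879 kPa.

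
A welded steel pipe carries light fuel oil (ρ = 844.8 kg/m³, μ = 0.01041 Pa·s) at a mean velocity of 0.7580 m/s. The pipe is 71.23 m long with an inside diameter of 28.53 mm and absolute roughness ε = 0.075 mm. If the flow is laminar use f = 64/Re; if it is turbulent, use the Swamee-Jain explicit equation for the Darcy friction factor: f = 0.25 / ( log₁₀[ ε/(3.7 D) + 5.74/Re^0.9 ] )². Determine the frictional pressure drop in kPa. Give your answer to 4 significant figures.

Reynolds number Re = ρVD/μ = 844.8 · 0.758 · 0.02853 / 0.0104 = 1755.
Re < 2300 → laminar flow, so f = 64/Re = 64/1755 = 0.03647 (the turbulent correlation is not needed).
Darcy-Weisbach: ΔP = f(L/D)(ρV²/2) = 0.03647·(71.23/0.02853)·(844.8·0.758²/2) = 0.03647·2497·242.7 = 2.21e+04 Pa.
ΔP = 2.21e+04 Pa = 22.10 kPa.

ΔP ≈ 22.10 kPa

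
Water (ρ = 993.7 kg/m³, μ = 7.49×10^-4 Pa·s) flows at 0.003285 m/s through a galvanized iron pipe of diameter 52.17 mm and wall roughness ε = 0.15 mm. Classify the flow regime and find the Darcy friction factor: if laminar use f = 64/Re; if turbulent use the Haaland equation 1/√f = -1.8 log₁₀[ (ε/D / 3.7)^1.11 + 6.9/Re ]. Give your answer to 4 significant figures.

f ≈ 0.2815

Re = ρVD/μ = 993.7·0.003285·0.05217/0.000749 = 227.4.
Re < 2300 → laminar, so f = 64/Re = 0.2815 (roughness is irrelevant in laminar flow).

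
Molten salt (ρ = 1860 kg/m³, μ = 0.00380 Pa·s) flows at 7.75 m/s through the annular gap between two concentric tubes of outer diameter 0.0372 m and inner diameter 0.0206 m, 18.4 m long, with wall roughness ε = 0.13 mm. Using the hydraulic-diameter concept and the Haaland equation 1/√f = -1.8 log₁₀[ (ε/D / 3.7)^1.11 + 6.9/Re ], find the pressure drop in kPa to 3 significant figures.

Hydraulic diameter D_h = 4A/P = D_o - D_i = 0.0372 - 0.0206 = 0.0166 m.
Re = ρVD_h/μ = 1860·7.75·0.0166/0.0038 = 6.297e+04.
ε/D_h = 0.00013/0.0166 = 0.00783; Haaland gives 1/√f = -1.8 log₁₀[0.00108+0.00011] = 5.268, so f = 0.03604.
ΔP = f(L/D_h)(ρV²/2) = 0.03604·18.4/0.0166·5.586e+04 = 2.231e+06 Pa.
ΔP = 2230 kPa.

ΔP ≈ 2230 kPa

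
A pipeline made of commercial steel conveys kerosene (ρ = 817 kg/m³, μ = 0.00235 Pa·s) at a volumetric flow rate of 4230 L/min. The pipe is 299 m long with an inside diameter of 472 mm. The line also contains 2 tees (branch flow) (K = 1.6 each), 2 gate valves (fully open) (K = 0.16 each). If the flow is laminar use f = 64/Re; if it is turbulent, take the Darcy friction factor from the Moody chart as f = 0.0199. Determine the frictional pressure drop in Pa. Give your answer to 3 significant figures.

Q = 4230 L/min = 4230/60000 = 0.0705 m³/s.
Cross-sectional area A = πD²/4 = π(0.472)²/4 = 0.175 m²; mean velocity V = Q/A = 0.0705/0.175 = 0.4029 m/s.
Reynolds number Re = ρVD/μ = 817 · 0.4029 · 0.472 / 0.00235 = 6.612e+04.
Re > 4000 → turbulent; use the Moody-chart value f = 0.0199.
Total minor-loss coefficient ΣK = 2·1.6 + 2·0.16 = 3.52.
ΔP = [f·L/D + ΣK]·(ρV²/2) = [0.0199·299/0.472 + 3.52]·(817·0.4029²/2) = [12.61 + 3.52]·66.32 = 1069 Pa.

ΔP ≈ 1070 Pa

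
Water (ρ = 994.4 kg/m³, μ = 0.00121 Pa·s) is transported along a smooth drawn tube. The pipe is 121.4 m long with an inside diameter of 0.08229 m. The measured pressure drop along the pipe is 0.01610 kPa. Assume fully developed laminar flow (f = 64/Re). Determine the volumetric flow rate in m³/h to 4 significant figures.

Q ≈ 0.4441 m³/h

For laminar flow, f = 64/Re with Re = ρVD/μ, so Darcy-Weisbach reduces to ΔP = 32μLV/D². Solving for V: V = ΔP·D²/(32μL) = 16.1·(0.08229)²/(32·0.00121·121.4) = 0.02319 m/s.
Check: Re = ρVD/μ = 994.4·0.02319·0.08229/0.00121 = 1569 < 2300, so the laminar assumption holds.
Q = V·A = 0.02319·(π/4·0.08229²) = 0.0001234 m³/s = 0.4441 m³/h.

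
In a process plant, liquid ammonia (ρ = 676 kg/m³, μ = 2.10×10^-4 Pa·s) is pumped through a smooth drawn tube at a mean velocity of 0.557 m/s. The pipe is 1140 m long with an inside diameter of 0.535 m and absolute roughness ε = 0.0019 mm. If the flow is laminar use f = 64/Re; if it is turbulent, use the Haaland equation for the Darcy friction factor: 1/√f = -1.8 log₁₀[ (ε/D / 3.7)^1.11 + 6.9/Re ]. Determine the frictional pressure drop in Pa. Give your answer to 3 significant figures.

Reynolds number Re = ρVD/μ = 676 · 0.557 · 0.535 / 0.00021 = 9.593e+05.
Re > 4000 → turbulent. Relative roughness ε/D = 1.9e-06/0.535 = 3.55e-06. Haaland: 1/√f = -1.8 log₁₀[(3.55e-06/3.7)^1.11 + 6.9/9.593e+05] = -1.8 log₁₀[2.09e-07 + 7.19e-06] = 9.235, so f = 0.01172.
Darcy-Weisbach: ΔP = f(L/D)(ρV²/2) = 0.01172·(1140/0.535)·(676·0.557²/2) = 0.01172·2131·104.9 = 2620 Pa.

ΔP ≈ 2620 Pa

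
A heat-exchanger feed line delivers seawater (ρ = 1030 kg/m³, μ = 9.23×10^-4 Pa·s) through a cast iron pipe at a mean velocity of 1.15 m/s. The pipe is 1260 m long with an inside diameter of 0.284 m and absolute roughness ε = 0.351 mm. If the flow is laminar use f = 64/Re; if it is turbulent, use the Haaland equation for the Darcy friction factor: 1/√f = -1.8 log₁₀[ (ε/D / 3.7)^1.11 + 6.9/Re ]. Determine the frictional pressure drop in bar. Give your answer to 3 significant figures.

Reynolds number Re = ρVD/μ = 1030 · 1.15 · 0.284 / 0.000923 = 3.645e+05.
Re > 4000 → turbulent. Relative roughness ε/D = 0.000351/0.284 = 0.00124. Haaland: 1/√f = -1.8 log₁₀[(0.00124/3.7)^1.11 + 6.9/3.645e+05] = -1.8 log₁₀[0.000138 + 1.89e-05] = 6.845, so f = 0.02134.
Darcy-Weisbach: ΔP = f(L/D)(ρV²/2) = 0.02134·(1260/0.284)·(1030·1.15²/2) = 0.02134·4437·681.1 = 6.449e+04 Pa.
ΔP = 6.449e+04 Pa = 0.645 bar.

ΔP ≈ 0.645 bar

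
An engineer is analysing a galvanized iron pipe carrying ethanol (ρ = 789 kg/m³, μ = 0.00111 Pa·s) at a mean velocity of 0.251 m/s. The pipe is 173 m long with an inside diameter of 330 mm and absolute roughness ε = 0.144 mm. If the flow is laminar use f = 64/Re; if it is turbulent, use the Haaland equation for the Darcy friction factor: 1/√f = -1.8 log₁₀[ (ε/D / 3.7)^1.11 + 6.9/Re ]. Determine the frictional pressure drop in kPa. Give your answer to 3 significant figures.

ΔP ≈ 0.279 kPa

Reynolds number Re = ρVD/μ = 789 · 0.251 · 0.33 / 0.00111 = 5.888e+04.
Re > 4000 → turbulent. Relative roughness ε/D = 0.000144/0.33 = 0.000436. Haaland: 1/√f = -1.8 log₁₀[(0.000436/3.7)^1.11 + 6.9/5.888e+04] = -1.8 log₁₀[4.36e-05 + 0.000117] = 6.829, so f = 0.02144.
Darcy-Weisbach: ΔP = f(L/D)(ρV²/2) = 0.02144·(173/0.33)·(789·0.251²/2) = 0.02144·524.2·24.85 = 279.4 Pa.
ΔP = 279.4 Pa = 0.279 kPa.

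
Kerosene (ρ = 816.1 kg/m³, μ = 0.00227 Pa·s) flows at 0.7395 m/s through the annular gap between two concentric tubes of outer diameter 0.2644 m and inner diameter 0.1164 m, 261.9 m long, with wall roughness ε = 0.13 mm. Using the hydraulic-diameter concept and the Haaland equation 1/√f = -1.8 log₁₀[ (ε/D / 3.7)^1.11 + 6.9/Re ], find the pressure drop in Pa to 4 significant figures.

ΔP ≈ 9571 Pa

Hydraulic diameter D_h = 4A/P = D_o - D_i = 0.2644 - 0.1164 = 0.148 m.
Re = ρVD_h/μ = 816.1·0.7395·0.148/0.00227 = 3.935e+04.
ε/D_h = 0.00013/0.148 = 0.000878; Haaland gives 1/√f = -1.8 log₁₀[9.48e-05+0.000175] = 6.423, so f = 0.02424.
ΔP = f(L/D_h)(ρV²/2) = 0.02424·261.9/0.148·223.1 = 9571 Pa.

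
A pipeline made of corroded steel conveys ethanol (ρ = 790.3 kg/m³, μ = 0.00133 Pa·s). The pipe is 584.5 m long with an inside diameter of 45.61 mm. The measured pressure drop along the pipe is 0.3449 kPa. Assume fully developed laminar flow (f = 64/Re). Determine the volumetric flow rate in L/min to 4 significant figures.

Q ≈ 2.827 L/min

For laminar flow, f = 64/Re with Re = ρVD/μ, so Darcy-Weisbach reduces to ΔP = 32μLV/D². Solving for V: V = ΔP·D²/(32μL) = 344.9·(0.04561)²/(32·0.00133·584.5) = 0.02884 m/s.
Check: Re = ρVD/μ = 790.3·0.02884·0.04561/0.00133 = 781.7 < 2300, so the laminar assumption holds.
Q = V·A = 0.02884·(π/4·0.04561²) = 4.712e-05 m³/s = 2.827 L/min.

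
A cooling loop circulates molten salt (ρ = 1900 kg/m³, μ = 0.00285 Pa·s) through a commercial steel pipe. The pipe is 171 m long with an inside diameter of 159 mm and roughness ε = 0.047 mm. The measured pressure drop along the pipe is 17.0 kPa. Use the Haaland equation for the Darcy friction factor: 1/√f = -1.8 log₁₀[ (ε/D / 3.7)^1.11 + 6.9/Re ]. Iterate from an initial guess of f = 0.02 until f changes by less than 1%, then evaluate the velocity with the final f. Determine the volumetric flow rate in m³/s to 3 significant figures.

Q ≈ 0.0185 m³/s

Rearranging Darcy-Weisbach: V = √(2·ΔP·D/(f·L·ρ)). With ε/D = 4.7e-05/0.159 = 0.000296, iterate starting from f = 0.02:
  f = 0.02 → V = √(2·1.7e+04·0.159/(0.02·171·1900)) = 0.9121 m/s; Re = ρVD/μ = 9.668e+04; f → 0.01928
  f = 0.01928 → V = 0.9291 m/s; Re = 9.848e+04; f → 0.01922
Converged (Δf/f < 1%). With the final f = 0.01922: V = √(2·1.7e+04·0.159/(0.01922·171·1900)) = 0.9304 m/s.
Q = V·A = 0.9304·(π/4·0.159²) = 0.01847 m³/s = 0.0185 m³/s.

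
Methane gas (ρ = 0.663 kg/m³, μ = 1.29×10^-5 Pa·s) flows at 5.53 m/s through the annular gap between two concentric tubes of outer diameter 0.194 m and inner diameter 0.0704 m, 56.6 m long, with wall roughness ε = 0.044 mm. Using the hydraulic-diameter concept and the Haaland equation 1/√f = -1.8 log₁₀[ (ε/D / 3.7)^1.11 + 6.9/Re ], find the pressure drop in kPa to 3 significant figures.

Hydraulic diameter D_h = 4A/P = D_o - D_i = 0.194 - 0.0704 = 0.1236 m.
Re = ρVD_h/μ = 0.663·5.53·0.1236/1.29e-05 = 3.513e+04.
ε/D_h = 4.4e-05/0.1236 = 0.000356; Haaland gives 1/√f = -1.8 log₁₀[3.48e-05+0.000196] = 6.545, so f = 0.02335.
ΔP = f(L/D_h)(ρV²/2) = 0.02335·56.6/0.1236·10.14 = 108.4 Pa.
ΔP = 0.108 kPa.

ΔP ≈ 0.108 kPa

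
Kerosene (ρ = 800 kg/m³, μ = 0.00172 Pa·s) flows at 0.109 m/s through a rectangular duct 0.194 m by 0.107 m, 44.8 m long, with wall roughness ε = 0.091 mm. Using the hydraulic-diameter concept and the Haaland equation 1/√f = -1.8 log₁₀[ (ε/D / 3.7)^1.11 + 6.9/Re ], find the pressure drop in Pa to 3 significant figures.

Hydraulic diameter D_h = 4A/P = 4·(0.194·0.107)/(2·(0.194+0.107)) = 0.08303/0.602 = 0.1379 m.
Re = ρVD_h/μ = 800·0.109·0.1379/0.00172 = 6993.
ε/D_h = 9.1e-05/0.1379 = 0.00066; Haaland gives 1/√f = -1.8 log₁₀[6.9e-05+0.000987] = 5.358, so f = 0.03484.
ΔP = f(L/D_h)(ρV²/2) = 0.03484·44.8/0.1379·4.752 = 53.78 Pa.

ΔP ≈ 53.8 Pa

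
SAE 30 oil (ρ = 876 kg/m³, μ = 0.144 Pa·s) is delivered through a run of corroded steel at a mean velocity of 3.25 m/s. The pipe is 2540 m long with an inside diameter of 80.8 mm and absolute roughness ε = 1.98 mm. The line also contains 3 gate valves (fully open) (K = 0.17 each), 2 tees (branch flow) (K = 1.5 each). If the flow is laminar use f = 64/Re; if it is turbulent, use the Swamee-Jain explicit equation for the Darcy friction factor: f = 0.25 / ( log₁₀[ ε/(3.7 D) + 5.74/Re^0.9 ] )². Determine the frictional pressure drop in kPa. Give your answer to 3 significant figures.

ΔP ≈ 5840 kPa

Reynolds number Re = ρVD/μ = 876 · 3.25 · 0.0808 / 0.144 = 1597.
Re < 2300 → laminar flow, so f = 64/Re = 64/1597 = 0.04006 (the turbulent correlation is not needed).
Total minor-loss coefficient ΣK = 3·0.17 + 2·1.5 = 3.51.
ΔP = [f·L/D + ΣK]·(ρV²/2) = [0.04006·2540/0.0808 + 3.51]·(876·3.25²/2) = [1259 + 3.51]·4626 = 5.843e+06 Pa.
ΔP = 5.843e+06 Pa = 5840 kPa.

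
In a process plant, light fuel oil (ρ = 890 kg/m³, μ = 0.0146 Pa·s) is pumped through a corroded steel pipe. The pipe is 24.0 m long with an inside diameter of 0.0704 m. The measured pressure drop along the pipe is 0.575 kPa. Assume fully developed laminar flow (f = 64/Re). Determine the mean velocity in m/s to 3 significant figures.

V ≈ 0.254 m/s

For laminar flow, f = 64/Re with Re = ρVD/μ, so Darcy-Weisbach reduces to ΔP = 32μLV/D². Solving for V: V = ΔP·D²/(32μL) = 575·(0.0704)²/(32·0.0146·24) = 0.2542 m/s.
Check: Re = ρVD/μ = 890·0.2542·0.0704/0.0146 = 1091 < 2300, so the laminar assumption holds.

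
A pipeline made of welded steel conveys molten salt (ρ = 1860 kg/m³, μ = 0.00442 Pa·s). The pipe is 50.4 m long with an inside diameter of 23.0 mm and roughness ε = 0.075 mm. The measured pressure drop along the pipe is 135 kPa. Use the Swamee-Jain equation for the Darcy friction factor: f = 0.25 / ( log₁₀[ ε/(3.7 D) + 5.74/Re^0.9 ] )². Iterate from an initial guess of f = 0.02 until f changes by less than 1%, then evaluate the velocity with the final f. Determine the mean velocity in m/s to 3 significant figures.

Rearranging Darcy-Weisbach: V = √(2·ΔP·D/(f·L·ρ)). With ε/D = 7.5e-05/0.023 = 0.00326, iterate starting from f = 0.02:
  f = 0.02 → V = √(2·1.35e+05·0.023/(0.02·50.4·1860)) = 1.82 m/s; Re = ρVD/μ = 1.761e+04; f → 0.03288
  f = 0.03288 → V = 1.419 m/s; Re = 1.374e+04; f → 0.03412
  f = 0.03412 → V = 1.393 m/s; Re = 1.349e+04; f → 0.03423
Converged (Δf/f < 1%). With the final f = 0.03423: V = √(2·1.35e+05·0.023/(0.03423·50.4·1860)) = 1.391 m/s.

V ≈ 1.39 m/s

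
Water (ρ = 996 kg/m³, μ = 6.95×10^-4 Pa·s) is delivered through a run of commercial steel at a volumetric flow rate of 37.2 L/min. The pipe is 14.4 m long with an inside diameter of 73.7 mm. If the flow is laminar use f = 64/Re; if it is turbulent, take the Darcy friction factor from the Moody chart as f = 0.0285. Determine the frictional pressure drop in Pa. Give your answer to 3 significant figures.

Q = 37.2 L/min = 37.2/60000 = 0.00062 m³/s.
Cross-sectional area A = πD²/4 = π(0.0737)²/4 = 0.004266 m²; mean velocity V = Q/A = 0.00062/0.004266 = 0.1453 m/s.
Reynolds number Re = ρVD/μ = 996 · 0.1453 · 0.0737 / 0.000695 = 1.535e+04.
Re > 4000 → turbulent; use the Moody-chart value f = 0.0285.
Darcy-Weisbach: ΔP = f(L/D)(ρV²/2) = 0.0285·(14.4/0.0737)·(996·0.1453²/2) = 0.0285·195.4·10.52 = 58.57 Pa.

ΔP ≈ 58.6 Pa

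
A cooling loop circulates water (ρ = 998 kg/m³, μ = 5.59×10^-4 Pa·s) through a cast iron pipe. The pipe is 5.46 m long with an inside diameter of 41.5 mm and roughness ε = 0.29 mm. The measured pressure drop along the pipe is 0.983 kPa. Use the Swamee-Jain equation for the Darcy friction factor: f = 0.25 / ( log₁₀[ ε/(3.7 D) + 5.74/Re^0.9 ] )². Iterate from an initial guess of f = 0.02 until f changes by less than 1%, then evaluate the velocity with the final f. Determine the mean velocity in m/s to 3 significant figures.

V ≈ 0.648 m/s

Rearranging Darcy-Weisbach: V = √(2·ΔP·D/(f·L·ρ)). With ε/D = 0.00029/0.0415 = 0.00699, iterate starting from f = 0.02:
  f = 0.02 → V = √(2·983·0.0415/(0.02·5.46·998)) = 0.8652 m/s; Re = ρVD/μ = 6.411e+04; f → 0.03518
  f = 0.03518 → V = 0.6524 m/s; Re = 4.833e+04; f → 0.0356
  f = 0.0356 → V = 0.6486 m/s; Re = 4.805e+04; f → 0.0356
Converged (Δf/f < 1%). With the final f = 0.0356: V = √(2·983·0.0415/(0.0356·5.46·998)) = 0.6485 m/s.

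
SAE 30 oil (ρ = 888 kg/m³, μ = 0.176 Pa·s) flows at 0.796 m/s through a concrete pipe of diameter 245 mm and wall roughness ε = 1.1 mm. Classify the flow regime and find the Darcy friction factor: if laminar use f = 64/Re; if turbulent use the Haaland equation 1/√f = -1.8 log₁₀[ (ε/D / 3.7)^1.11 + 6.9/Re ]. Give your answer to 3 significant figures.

Re = ρVD/μ = 888·0.796·0.245/0.176 = 984.
Re < 2300 → laminar, so f = 64/Re = 0.06504 (roughness is irrelevant in laminar flow).

f ≈ 0.0650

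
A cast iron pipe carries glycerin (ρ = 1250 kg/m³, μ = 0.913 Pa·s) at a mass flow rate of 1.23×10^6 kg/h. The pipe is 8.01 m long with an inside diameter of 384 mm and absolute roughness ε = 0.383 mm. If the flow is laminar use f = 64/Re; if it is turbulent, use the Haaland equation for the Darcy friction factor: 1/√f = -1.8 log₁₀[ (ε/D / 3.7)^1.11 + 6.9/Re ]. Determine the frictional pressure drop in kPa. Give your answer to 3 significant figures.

ΔP ≈ 3.75 kPa

ṁ = 1.23×10^6 kg/h = 1.23×10^6/3600 = 341.7 kg/s.
A = πD²/4 = π(0.384)²/4 = 0.1158 m²; mean velocity V = ṁ/(ρA) = 341.7/(1250 · 0.1158) = 2.36 m/s.
Reynolds number Re = ρVD/μ = 1250 · 2.36 · 0.384 / 0.913 = 1241.
Re < 2300 → laminar flow, so f = 64/Re = 64/1241 = 0.05158 (the turbulent correlation is not needed).
Darcy-Weisbach: ΔP = f(L/D)(ρV²/2) = 0.05158·(8.01/0.384)·(1250·2.36²/2) = 0.05158·20.86·3481 = 3746 Pa.
ΔP = 3746 Pa = 3.75 kPa.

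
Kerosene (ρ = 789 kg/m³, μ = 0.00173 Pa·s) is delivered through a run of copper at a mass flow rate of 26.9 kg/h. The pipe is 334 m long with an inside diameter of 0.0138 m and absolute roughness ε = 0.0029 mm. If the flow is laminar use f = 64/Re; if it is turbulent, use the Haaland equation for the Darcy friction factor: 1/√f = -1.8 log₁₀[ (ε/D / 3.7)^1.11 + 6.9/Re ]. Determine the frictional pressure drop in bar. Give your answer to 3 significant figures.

ΔP ≈ 0.0615 bar

ṁ = 26.9 kg/h = 26.9/3600 = 0.007472 kg/s.
A = πD²/4 = π(0.0138)²/4 = 0.0001496 m²; mean velocity V = ṁ/(ρA) = 0.007472/(789 · 0.0001496) = 0.06332 m/s.
Reynolds number Re = ρVD/μ = 789 · 0.06332 · 0.0138 / 0.00173 = 398.5.
Re < 2300 → laminar flow, so f = 64/Re = 64/398.5 = 0.1606 (the turbulent correlation is not needed).
Darcy-Weisbach: ΔP = f(L/D)(ρV²/2) = 0.1606·(334/0.0138)·(789·0.06332²/2) = 0.1606·2.42e+04·1.582 = 6148 Pa.
ΔP = 6148 Pa = 0.0615 bar.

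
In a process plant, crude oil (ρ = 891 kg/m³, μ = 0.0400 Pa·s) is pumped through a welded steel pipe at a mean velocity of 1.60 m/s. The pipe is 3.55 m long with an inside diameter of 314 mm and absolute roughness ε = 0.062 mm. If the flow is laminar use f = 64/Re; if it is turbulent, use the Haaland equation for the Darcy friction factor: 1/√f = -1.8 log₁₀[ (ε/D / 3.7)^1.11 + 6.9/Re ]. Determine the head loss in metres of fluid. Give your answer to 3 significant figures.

Reynolds number Re = ρVD/μ = 891 · 1.6 · 0.314 / 0.04 = 1.119e+04.
Re > 4000 → turbulent. Relative roughness ε/D = 6.2e-05/0.314 = 0.000197. Haaland: 1/√f = -1.8 log₁₀[(0.000197/3.7)^1.11 + 6.9/1.119e+04] = -1.8 log₁₀[1.81e-05 + 0.000617] = 5.755, so f = 0.03019.
Darcy-Weisbach: ΔP = f(L/D)(ρV²/2) = 0.03019·(3.55/0.314)·(891·1.6²/2) = 0.03019·11.31·1140 = 389.3 Pa.
Head loss h_f = ΔP/(ρg) = 389.3/(891·9.81) = 0.0445 m.

h_f ≈ 0.0445 m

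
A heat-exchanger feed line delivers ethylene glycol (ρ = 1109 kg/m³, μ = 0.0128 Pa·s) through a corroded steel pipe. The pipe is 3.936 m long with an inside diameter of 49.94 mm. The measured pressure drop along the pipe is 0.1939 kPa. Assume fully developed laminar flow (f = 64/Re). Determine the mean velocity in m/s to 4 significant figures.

For laminar flow, f = 64/Re with Re = ρVD/μ, so Darcy-Weisbach reduces to ΔP = 32μLV/D². Solving for V: V = ΔP·D²/(32μL) = 193.9·(0.04994)²/(32·0.0128·3.936) = 0.3 m/s.
Check: Re = ρVD/μ = 1109·0.3·0.04994/0.0128 = 1298 < 2300, so the laminar assumption holds.

V ≈ 0.3000 m/s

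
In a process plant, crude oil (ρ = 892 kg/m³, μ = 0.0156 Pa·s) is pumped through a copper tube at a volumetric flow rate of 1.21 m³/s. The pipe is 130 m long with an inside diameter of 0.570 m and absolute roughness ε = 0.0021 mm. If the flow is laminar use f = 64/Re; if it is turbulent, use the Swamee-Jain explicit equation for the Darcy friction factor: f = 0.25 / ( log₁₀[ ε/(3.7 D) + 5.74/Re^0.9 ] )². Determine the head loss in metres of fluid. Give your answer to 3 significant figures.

h_f ≈ 4.28 m

Cross-sectional area A = πD²/4 = π(0.57)²/4 = 0.2552 m²; mean velocity V = Q/A = 1.21/0.2552 = 4.742 m/s.
Reynolds number Re = ρVD/μ = 892 · 4.742 · 0.57 / 0.0156 = 1.545e+05.
Re > 4000 → turbulent. Relative roughness ε/D = 2.1e-06/0.57 = 3.68e-06. Swamee-Jain: f = 0.25/(log₁₀[3.68e-06/3.7 + 5.74/1.545e+05^0.9])² = 0.25/(log₁₀[9.96e-07 + 0.000123])² = 0.25/(-3.908)² = 0.01637.
Darcy-Weisbach: ΔP = f(L/D)(ρV²/2) = 0.01637·(130/0.57)·(892·4.742²/2) = 0.01637·228.1·1.003e+04 = 3.744e+04 Pa.
Head loss h_f = ΔP/(ρg) = 3.744e+04/(892·9.81) = 4.28 m.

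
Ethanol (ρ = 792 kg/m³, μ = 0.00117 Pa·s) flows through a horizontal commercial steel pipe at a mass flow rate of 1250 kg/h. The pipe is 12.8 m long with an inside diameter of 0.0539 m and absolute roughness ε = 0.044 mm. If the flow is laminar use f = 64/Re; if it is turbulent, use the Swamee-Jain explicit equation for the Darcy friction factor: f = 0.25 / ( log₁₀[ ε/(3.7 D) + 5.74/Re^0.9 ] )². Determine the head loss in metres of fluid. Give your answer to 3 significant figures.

ṁ = 1250 kg/h = 1250/3600 = 0.3472 kg/s.
A = πD²/4 = π(0.0539)²/4 = 0.002282 m²; mean velocity V = ṁ/(ρA) = 0.3472/(792 · 0.002282) = 0.1921 m/s.
Reynolds number Re = ρVD/μ = 792 · 0.1921 · 0.0539 / 0.00117 = 7010.
Re > 4000 → turbulent. Relative roughness ε/D = 4.4e-05/0.0539 = 0.000816. Swamee-Jain: f = 0.25/(log₁₀[0.000816/3.7 + 5.74/7010^0.9])² = 0.25/(log₁₀[0.000221 + 0.00198])² = 0.25/(-2.656)² = 0.03543.
Darcy-Weisbach: ΔP = f(L/D)(ρV²/2) = 0.03543·(12.8/0.0539)·(792·0.1921²/2) = 0.03543·237.5·14.62 = 123 Pa.
Head loss h_f = ΔP/(ρg) = 123/(792·9.81) = 0.0158 m.

h_f ≈ 0.0158 m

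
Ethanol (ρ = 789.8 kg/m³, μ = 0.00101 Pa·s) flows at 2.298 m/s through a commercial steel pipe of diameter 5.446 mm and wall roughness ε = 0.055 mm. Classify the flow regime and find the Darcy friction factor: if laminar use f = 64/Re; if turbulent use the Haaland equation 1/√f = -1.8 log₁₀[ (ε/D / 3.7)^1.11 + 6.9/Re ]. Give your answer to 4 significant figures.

f ≈ 0.04325

Re = ρVD/μ = 789.8·2.298·0.005446/0.00101 = 9786.
Re > 4000 → turbulent. ε/D = 5.5e-05/0.005446 = 0.0101; Haaland: 1/√f = -1.8 log₁₀[0.00143 + 0.000705] = 4.809, so f = 0.04325.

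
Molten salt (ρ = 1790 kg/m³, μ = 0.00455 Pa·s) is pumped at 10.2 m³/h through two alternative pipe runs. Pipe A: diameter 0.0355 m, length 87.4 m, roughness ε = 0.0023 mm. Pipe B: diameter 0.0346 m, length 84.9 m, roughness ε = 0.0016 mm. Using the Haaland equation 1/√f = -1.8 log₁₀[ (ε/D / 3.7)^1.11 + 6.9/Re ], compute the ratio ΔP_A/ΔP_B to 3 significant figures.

ΔP_A/ΔP_B ≈ 0.913

Pipe A: V = Q/A = 0.002833/0.0009898 = 2.863 m/s; Re = 3.998e+04; ε/D = 6.48e-05; Haaland → f = 0.02195; ΔP_A = f(L/D)(ρV²/2) = 3.963e+05 Pa.
Pipe B: V = Q/A = 0.002833/0.0009402 = 3.013 m/s; Re = 4.102e+04; ε/D = 4.62e-05; Haaland → f = 0.02177; ΔP_B = f(L/D)(ρV²/2) = 4.342e+05 Pa.
ΔP_A/ΔP_B = 3.963e+05/4.342e+05 = 0.913.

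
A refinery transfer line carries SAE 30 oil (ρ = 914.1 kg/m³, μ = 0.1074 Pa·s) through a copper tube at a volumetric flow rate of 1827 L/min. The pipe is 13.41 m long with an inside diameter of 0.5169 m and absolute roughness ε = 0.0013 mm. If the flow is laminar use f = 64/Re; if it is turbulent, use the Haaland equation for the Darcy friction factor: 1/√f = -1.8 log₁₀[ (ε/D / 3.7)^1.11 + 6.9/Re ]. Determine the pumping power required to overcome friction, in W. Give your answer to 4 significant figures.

Q = 1827 L/min = 1827/60000 = 0.03045 m³/s.
Cross-sectional area A = πD²/4 = π(0.5169)²/4 = 0.2098 m²; mean velocity V = Q/A = 0.03045/0.2098 = 0.1451 m/s.
Reynolds number Re = ρVD/μ = 914.1 · 0.1451 · 0.5169 / 0.107 = 638.4.
Re < 2300 → laminar flow, so f = 64/Re = 64/638.4 = 0.1003 (the turbulent correlation is not needed).
Darcy-Weisbach: ΔP = f(L/D)(ρV²/2) = 0.1003·(13.41/0.5169)·(914.1·0.1451²/2) = 0.1003·25.94·9.623 = 25.03 Pa.
Pumping power P = QΔP = 0.03045·25.03 = 0.76215 W = 0.7622 W.

P ≈ 0.7622 W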